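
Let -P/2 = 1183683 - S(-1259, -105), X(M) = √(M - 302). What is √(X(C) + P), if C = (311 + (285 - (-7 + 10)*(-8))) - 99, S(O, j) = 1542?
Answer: √(-2364282 + √219) ≈ 1537.6*I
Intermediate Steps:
C = 521 (C = (311 + (285 - 3*(-8))) - 99 = (311 + (285 - 1*(-24))) - 99 = (311 + (285 + 24)) - 99 = (311 + 309) - 99 = 620 - 99 = 521)
X(M) = √(-302 + M)
P = -2364282 (P = -2*(1183683 - 1*1542) = -2*(1183683 - 1542) = -2*1182141 = -2364282)
√(X(C) + P) = √(√(-302 + 521) - 2364282) = √(√219 - 2364282) = √(-2364282 + √219)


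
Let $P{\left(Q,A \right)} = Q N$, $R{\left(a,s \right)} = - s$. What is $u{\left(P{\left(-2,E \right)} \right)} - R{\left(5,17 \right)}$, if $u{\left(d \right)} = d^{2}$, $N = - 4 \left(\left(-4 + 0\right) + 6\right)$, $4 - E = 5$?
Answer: $273$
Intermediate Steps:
$E = -1$ ($E = 4 - 5 = -1$)
$N = -8$ ($N = - 4 \left(-4 + 6\right) = \left(-4\right) 2 = -8$)
$P{\left(Q,A \right)} = - 8 Q$ ($P{\left(Q,A \right)} = Q \left(-8\right) = - 8 Q$)
$u{\left(P{\left(-2,E \right)} \right)} - R{\left(5,17 \right)} = \left(\left(-8\right) \left(-2\right)\right)^{2} - \left(-1\right) 17 = 16^{2} - -17 = 256 + 17 = 273$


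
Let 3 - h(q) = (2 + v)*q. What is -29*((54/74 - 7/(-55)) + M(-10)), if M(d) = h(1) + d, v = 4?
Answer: 716619/2035 ≈ 352.15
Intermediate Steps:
h(q) = 3 - 6*q (h(q) = 3 - (2 + 4)*q = 3 - 6*q)
M(d) = -3 + d (M(d) = (3 - 6*1) + d = (3 - 6) + d = -3 + d)
-29*((54/74 - 7/(-55)) + M(-10)) = -29*((54/74 - 7/(-55)) + (-3 - 10)) = -29*((54*(1/74) - 7*(-1/55)) - 13) = -29*((27/37 + 7/55) - 13) = -29*(1744/2035 - 13) = -29*(-24711/2035) = 716619/2035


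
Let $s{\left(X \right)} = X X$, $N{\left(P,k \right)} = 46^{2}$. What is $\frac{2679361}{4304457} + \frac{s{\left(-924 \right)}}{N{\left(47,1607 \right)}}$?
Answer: $\frac{920177901877}{2277057753} \approx 404.11$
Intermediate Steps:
$N{\left(P,k \right)} = 2116$
$s{\left(X \right)} = X^{2}$
$\frac{2679361}{4304457} + \frac{s{\left(-924 \right)}}{N{\left(47,1607 \right)}} = \frac{2679361}{4304457} + \frac{\left(-924\right)^{2}}{2116} = 2679361 \cdot \frac{1}{4304457} + 853776 \cdot \frac{1}{2116} = \frac{2679361}{4304457} + \frac{213444}{529} = \frac{920177901877}{2277057753}$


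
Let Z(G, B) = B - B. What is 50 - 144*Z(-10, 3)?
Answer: 50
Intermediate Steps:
Z(G, B) = 0
50 - 144*Z(-10, 3) = 50 - 144*0 = 50 + 0 = 50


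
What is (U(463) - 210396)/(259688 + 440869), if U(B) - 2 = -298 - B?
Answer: -70385/233519 ≈ -0.30141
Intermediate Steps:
U(B) = -296 - B (U(B) = 2 + (-298 - B) = -296 - B)
(U(463) - 210396)/(259688 + 440869) = ((-296 - 1*463) - 210396)/(259688 + 440869) = ((-296 - 463) - 210396)/700557 = (-759 - 210396)*(1/700557) = -211155*1/700557 = -70385/233519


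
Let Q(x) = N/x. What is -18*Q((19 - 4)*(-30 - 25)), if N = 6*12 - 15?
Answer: 342/275 ≈ 1.2436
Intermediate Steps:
N = 57 (N = 72 - 15 = 57)
Q(x) = 57/x
-18*Q((19 - 4)*(-30 - 25)) = -1026/((19 - 4)*(-30 - 25)) = -1026/(15*(-55)) = -1026/(-825) = -1026*(-1)/825 = -18*(-19/275) = 342/275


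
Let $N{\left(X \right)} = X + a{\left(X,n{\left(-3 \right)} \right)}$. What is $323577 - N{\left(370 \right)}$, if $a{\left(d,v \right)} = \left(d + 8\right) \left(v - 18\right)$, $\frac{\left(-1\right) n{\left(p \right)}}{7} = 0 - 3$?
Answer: $322073$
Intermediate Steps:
$n{\left(p \right)} = 21$ ($n{\left(p \right)} = - 7 \left(0 - 3\right) = \left(-7\right) \left(-3\right) = 21$)
$a{\left(d,v \right)} = \left(-18 + v\right) \left(8 + d\right)$ ($a{\left(d,v \right)} = \left(8 + d\right) \left(-18 + v\right) = \left(-18 + v\right) \left(8 + d\right)$)
$N{\left(X \right)} = 24 + 4 X$ ($N{\left(X \right)} = X + \left(-144 - 18 X + 8 \cdot 21 + X 21\right) = X + \left(-144 - 18 X + 168 + 21 X\right) = X + \left(24 + 3 X\right) = 24 + 4 X$)
$323577 - N{\left(370 \right)} = 323577 - \left(24 + 4 \cdot 370\right) = 323577 - \left(24 + 1480\right) = 323577 - 1504 = 322073$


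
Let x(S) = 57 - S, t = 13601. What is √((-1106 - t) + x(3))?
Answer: I*√14653 ≈ 121.05*I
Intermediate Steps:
√((-1106 - t) + x(3)) = √((-1106 - 1*13601) + (57 - 1*3)) = √((-1106 - 13601) + (57 - 3)) = √(-14707 + 54) = √(-14653) = I*√14653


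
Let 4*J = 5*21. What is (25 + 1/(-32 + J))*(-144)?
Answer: -82224/23 ≈ -3575.0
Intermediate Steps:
J = 105/4 (J = (5*21)/4 = (¼)*105 = 105/4 ≈ 26.250)
(25 + 1/(-32 + J))*(-144) = (25 + 1/(-32 + 105/4))*(-144) = (25 + 1/(-23/4))*(-144) = (25 - 4/23)*(-144) = (571/23)*(-144) = -82224/23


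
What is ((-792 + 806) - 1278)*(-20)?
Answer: 25280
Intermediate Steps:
((-792 + 806) - 1278)*(-20) = (14 - 1278)*(-20) = -1264*(-20) = 25280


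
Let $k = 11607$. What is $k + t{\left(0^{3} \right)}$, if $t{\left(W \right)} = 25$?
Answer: $11632$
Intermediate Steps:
$k + t{\left(0^{3} \right)} = 11607 + 25 = 11632$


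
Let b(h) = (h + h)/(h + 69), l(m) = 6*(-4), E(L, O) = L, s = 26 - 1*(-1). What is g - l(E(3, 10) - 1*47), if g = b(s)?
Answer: 393/16 ≈ 24.563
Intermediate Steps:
s = 27 (s = 26 + 1 = 27)
l(m) = -24
b(h) = 2*h/(69 + h) (b(h) = (2*h)/(69 + h) = 2*h/(69 + h))
g = 9/16 (g = 2*27/(69 + 27) = 2*27/96 = 2*27*(1/96) = 9/16 ≈ 0.56250)
g - l(E(3, 10) - 1*47) = 9/16 - 1*(-24) = 9/16 + 24 = 393/16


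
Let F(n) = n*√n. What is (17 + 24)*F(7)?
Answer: 287*√7 ≈ 759.33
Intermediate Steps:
F(n) = n^(3/2)
(17 + 24)*F(7) = (17 + 24)*7^(3/2) = 41*(7*√7) = 287*√7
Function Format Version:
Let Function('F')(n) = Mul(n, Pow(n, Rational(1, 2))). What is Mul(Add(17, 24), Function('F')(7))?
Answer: Mul(287, Pow(7, Rational(1, 2))) ≈ 759.33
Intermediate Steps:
Function('F')(n) = Pow(n, Rational(3, 2))
Mul(Add(17, 24), Function('F')(7)) = Mul(Add(17, 24), Pow(7, Rational(3, 2))) = Mul(41, Mul(7, Pow(7, Rational(1, 2)))) = Mul(287, Pow(7, Rational(1, 2)))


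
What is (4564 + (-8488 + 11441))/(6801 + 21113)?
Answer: 7517/27914 ≈ 0.26929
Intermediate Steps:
(4564 + (-8488 + 11441))/(6801 + 21113) = (4564 + 2953)/27914 = 7517*(1/27914) = 7517/27914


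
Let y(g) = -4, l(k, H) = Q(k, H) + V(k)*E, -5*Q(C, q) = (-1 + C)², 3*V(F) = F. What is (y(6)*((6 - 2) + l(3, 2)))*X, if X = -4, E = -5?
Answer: -144/5 ≈ -28.800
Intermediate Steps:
V(F) = F/3
Q(C, q) = -(-1 + C)²/5
l(k, H) = -5*k/3 - (-1 + k)²/5 (l(k, H) = -(-1 + k)²/5 + (k/3)*(-5) = -(-1 + k)²/5 - 5*k/3 = -5*k/3 - (-1 + k)²/5)
(y(6)*((6 - 2) + l(3, 2)))*X = -4*((6 - 2) + (-5/3*3 - (-1 + 3)²/5))*(-4) = -4*(4 + (-5 - ⅕*2²))*(-4) = -4*(4 + (-5 - ⅕*4))*(-4) = -4*(4 + (-5 - ⅘))*(-4) = -4*(4 - 29/5)*(-4) = -4*(-9/5)*(-4) = (36/5)*(-4) = -144/5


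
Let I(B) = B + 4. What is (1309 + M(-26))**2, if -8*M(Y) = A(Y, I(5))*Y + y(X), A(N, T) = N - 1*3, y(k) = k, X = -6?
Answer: 5909761/4 ≈ 1.4774e+6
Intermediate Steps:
I(B) = 4 + B
A(N, T) = -3 + N (A(N, T) = N - 3 = -3 + N)
M(Y) = 3/4 - Y*(-3 + Y)/8 (M(Y) = -((-3 + Y)*Y - 6)/8 = -(Y*(-3 + Y) - 6)/8 = -(-6 + Y*(-3 + Y))/8 = 3/4 - Y*(-3 + Y)/8)
(1309 + M(-26))**2 = (1309 + (3/4 - 1/8*(-26)*(-3 - 26)))**2 = (1309 + (3/4 - 1/8*(-26)*(-29)))**2 = (1309 + (3/4 - 377/4))**2 = (1309 - 187/2)**2 = (2431/2)**2 = 5909761/4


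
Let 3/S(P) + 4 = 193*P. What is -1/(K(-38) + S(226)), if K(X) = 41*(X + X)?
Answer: 14538/45300407 ≈ 0.00032092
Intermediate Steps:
K(X) = 82*X (K(X) = 41*(2*X) = 82*X)
S(P) = 3/(-4 + 193*P)
-1/(K(-38) + S(226)) = -1/(82*(-38) + 3/(-4 + 193*226)) = -1/(-3116 + 3/(-4 + 43618)) = -1/(-3116 + 3/43614) = -1/(-3116 + 3*(1/43614)) = -1/(-3116 + 1/14538) = -1/(-45300407/14538) = -1*(-14538/45300407) = 14538/45300407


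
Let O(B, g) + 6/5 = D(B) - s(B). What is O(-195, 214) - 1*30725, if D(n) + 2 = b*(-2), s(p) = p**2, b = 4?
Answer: -343806/5 ≈ -68761.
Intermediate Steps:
D(n) = -10 (D(n) = -2 + 4*(-2) = -2 - 8 = -10)
O(B, g) = -56/5 - B**2 (O(B, g) = -6/5 + (-10 - B**2) = -56/5 - B**2)
O(-195, 214) - 1*30725 = (-56/5 - 1*(-195)**2) - 1*30725 = (-56/5 - 1*38025) - 30725 = (-56/5 - 38025) - 30725 = -190181/5 - 30725 = -343806/5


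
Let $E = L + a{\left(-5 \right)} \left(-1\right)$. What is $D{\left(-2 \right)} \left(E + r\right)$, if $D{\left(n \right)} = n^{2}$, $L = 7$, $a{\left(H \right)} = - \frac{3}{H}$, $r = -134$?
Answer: $- \frac{2552}{5} \approx -510.4$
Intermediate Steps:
$E = \frac{32}{5}$ ($E = 7 + - \frac{3}{-5} \left(-1\right) = 7 + \left(-3\right) \left(- \frac{1}{5}\right) \left(-1\right) = 7 + \frac{3}{5} \left(-1\right) = 7 - \frac{3}{5} = \frac{32}{5} \approx 6.4$)
$D{\left(-2 \right)} \left(E + r\right) = \left(-2\right)^{2} \left(\frac{32}{5} - 134\right) = 4 \left(- \frac{638}{5}\right) = - \frac{2552}{5}$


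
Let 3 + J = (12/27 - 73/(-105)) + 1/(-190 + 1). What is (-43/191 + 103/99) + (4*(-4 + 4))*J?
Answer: 15416/18909 ≈ 0.81527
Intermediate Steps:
J = -1763/945 (J = -3 + ((12/27 - 73/(-105)) + 1/(-190 + 1)) = -3 + ((12*(1/27) - 73*(-1/105)) + 1/(-189)) = -3 + ((4/9 + 73/105) - 1/189) = -3 + (359/315 - 1/189) = -3 + 1072/945 = -1763/945 ≈ -1.8656)
(-43/191 + 103/99) + (4*(-4 + 4))*J = (-43/191 + 103/99) + (4*(-4 + 4))*(-1763/945) = (-43*1/191 + 103*(1/99)) + (4*0)*(-1763/945) = (-43/191 + 103/99) + 0*(-1763/945) = 15416/18909 + 0 = 15416/18909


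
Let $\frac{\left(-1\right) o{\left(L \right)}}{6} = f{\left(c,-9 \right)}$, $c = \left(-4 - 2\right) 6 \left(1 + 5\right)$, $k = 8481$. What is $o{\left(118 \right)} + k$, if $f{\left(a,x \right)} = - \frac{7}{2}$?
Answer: $8502$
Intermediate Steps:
$c = -216$ ($c = \left(-6\right) 6 \cdot 6 = \left(-36\right) 6 = -216$)
$f{\left(a,x \right)} = - \frac{7}{2}$ ($f{\left(a,x \right)} = \left(-7\right) \frac{1}{2} = - \frac{7}{2}$)
$o{\left(L \right)} = 21$ ($o{\left(L \right)} = \left(-6\right) \left(- \frac{7}{2}\right) = 21$)
$o{\left(118 \right)} + k = 21 + 8481 = 8502$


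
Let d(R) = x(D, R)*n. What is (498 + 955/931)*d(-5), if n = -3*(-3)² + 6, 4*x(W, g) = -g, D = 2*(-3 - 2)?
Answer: -6968895/532 ≈ -13099.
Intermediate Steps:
D = -10 (D = 2*(-5) = -10)
x(W, g) = -g/4 (x(W, g) = (-g)/4 = -g/4)
n = -21 (n = -3*9 + 6 = -27 + 6 = -21)
d(R) = 21*R/4 (d(R) = -R/4*(-21) = 21*R/4)
(498 + 955/931)*d(-5) = (498 + 955/931)*((21/4)*(-5)) = (498 + 955*(1/931))*(-105/4) = (498 + 955/931)*(-105/4) = (464593/931)*(-105/4) = -6968895/532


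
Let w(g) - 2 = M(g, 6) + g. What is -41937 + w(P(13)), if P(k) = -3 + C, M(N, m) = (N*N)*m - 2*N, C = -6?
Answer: -41440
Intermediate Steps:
M(N, m) = -2*N + m*N**2 (M(N, m) = N**2*m - 2*N = m*N**2 - 2*N = -2*N + m*N**2)
P(k) = -9 (P(k) = -3 - 6 = -9)
w(g) = 2 + g + g*(-2 + 6*g) (w(g) = 2 + (g*(-2 + g*6) + g) = 2 + (g*(-2 + 6*g) + g) = 2 + (g + g*(-2 + 6*g)) = 2 + g + g*(-2 + 6*g))
-41937 + w(P(13)) = -41937 + (2 - 1*(-9) + 6*(-9)**2) = -41937 + (2 + 9 + 6*81) = -41937 + (2 + 9 + 486) = -41937 + 497 = -41440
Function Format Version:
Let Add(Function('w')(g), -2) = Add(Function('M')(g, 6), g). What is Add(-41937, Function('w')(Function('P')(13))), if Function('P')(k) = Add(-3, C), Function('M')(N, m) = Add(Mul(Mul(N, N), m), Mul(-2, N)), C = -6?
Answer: -41440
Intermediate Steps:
Function('M')(N, m) = Add(Mul(-2, N), Mul(m, Pow(N, 2))) (Function('M')(N, m) = Add(Mul(Pow(N, 2), m), Mul(-2, N)) = Add(Mul(m, Pow(N, 2)), Mul(-2, N)) = Add(Mul(-2, N), Mul(m, Pow(N, 2))))
Function('P')(k) = -9 (Function('P')(k) = Add(-3, -6) = -9)
Function('w')(g) = Add(2, g, Mul(g, Add(-2, Mul(6, g)))) (Function('w')(g) = Add(2, Add(Mul(g, Add(-2, Mul(g, 6))), g)) = Add(2, Add(Mul(g, Add(-2, Mul(6, g))), g)) = Add(2, Add(g, Mul(g, Add(-2, Mul(6, g))))) = Add(2, g, Mul(g, Add(-2, Mul(6, g)))))
Add(-41937, Function('w')(Function('P')(13))) = Add(-41937, Add(2, Mul(-1, -9), Mul(6, Pow(-9, 2)))) = Add(-41937, Add(2, 9, Mul(6, 81))) = Add(-41937, Add(2, 9, 486)) = Add(-41937, 497) = -41440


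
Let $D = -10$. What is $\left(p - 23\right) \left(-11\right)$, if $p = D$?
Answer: $363$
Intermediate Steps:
$p = -10$
$\left(p - 23\right) \left(-11\right) = \left(-10 - 23\right) \left(-11\right) = \left(-33\right) \left(-11\right) = 363$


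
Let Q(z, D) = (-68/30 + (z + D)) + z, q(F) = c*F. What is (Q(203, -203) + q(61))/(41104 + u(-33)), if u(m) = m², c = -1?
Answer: 2096/632895 ≈ 0.0033118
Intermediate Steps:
q(F) = -F
Q(z, D) = -34/15 + D + 2*z (Q(z, D) = (-68*1/30 + (D + z)) + z = (-34/15 + (D + z)) + z = (-34/15 + D + z) + z = -34/15 + D + 2*z)
(Q(203, -203) + q(61))/(41104 + u(-33)) = ((-34/15 - 203 + 2*203) - 1*61)/(41104 + (-33)²) = ((-34/15 - 203 + 406) - 61)/(41104 + 1089) = (3011/15 - 61)/42193 = (2096/15)*(1/42193) = 2096/632895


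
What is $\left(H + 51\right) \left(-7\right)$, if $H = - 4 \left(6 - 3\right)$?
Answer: $-273$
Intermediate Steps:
$H = -12$ ($H = \left(-4\right) 3 = -12$)
$\left(H + 51\right) \left(-7\right) = \left(-12 + 51\right) \left(-7\right) = 39 \left(-7\right) = -273$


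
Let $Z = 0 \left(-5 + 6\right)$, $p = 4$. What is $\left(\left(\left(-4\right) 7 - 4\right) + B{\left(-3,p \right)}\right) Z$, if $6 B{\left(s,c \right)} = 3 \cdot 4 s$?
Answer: $0$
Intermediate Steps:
$B{\left(s,c \right)} = 2 s$ ($B{\left(s,c \right)} = \frac{3 \cdot 4 s}{6} = \frac{12 s}{6} = 2 s$)
$Z = 0$ ($Z = 0 \cdot 1 = 0$)
$\left(\left(\left(-4\right) 7 - 4\right) + B{\left(-3,p \right)}\right) Z = \left(\left(\left(-4\right) 7 - 4\right) + 2 \left(-3\right)\right) 0 = \left(\left(-28 - 4\right) - 6\right) 0 = \left(-32 - 6\right) 0 = \left(-38\right) 0 = 0$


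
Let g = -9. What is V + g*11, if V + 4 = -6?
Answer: -109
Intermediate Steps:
V = -10 (V = -4 - 6 = -10)
V + g*11 = -10 - 9*11 = -10 - 99 = -109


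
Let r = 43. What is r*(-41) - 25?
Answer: -1788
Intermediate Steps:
r*(-41) - 25 = 43*(-41) - 25 = -1763 - 25 = -1788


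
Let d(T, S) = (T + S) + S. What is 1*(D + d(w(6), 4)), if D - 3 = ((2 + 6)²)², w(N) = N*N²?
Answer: 4323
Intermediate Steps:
w(N) = N³
d(T, S) = T + 2*S (d(T, S) = (S + T) + S = T + 2*S)
D = 4099 (D = 3 + ((2 + 6)²)² = 3 + (8²)² = 3 + 64² = 3 + 4096 = 4099)
1*(D + d(w(6), 4)) = 1*(4099 + (6³ + 2*4)) = 1*(4099 + (216 + 8)) = 1*(4099 + 224) = 1*4323 = 4323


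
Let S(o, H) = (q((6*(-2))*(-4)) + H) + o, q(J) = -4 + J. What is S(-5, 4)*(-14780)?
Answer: -635540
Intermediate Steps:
S(o, H) = 44 + H + o (S(o, H) = ((-4 + (6*(-2))*(-4)) + H) + o = ((-4 - 12*(-4)) + H) + o = ((-4 + 48) + H) + o = (44 + H) + o = 44 + H + o)
S(-5, 4)*(-14780) = (44 + 4 - 5)*(-14780) = 43*(-14780) = -635540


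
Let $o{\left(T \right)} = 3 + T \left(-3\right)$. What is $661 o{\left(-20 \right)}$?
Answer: $41643$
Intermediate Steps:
$o{\left(T \right)} = 3 - 3 T$
$661 o{\left(-20 \right)} = 661 \left(3 - -60\right) = 661 \left(3 + 60\right) = 661 \cdot 63 = 41643$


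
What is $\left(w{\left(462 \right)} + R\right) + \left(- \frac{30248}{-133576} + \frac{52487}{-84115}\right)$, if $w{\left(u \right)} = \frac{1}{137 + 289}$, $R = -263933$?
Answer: $- \frac{157912256700773659}{598303434030} \approx -2.6393 \cdot 10^{5}$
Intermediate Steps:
$w{\left(u \right)} = \frac{1}{426}$
$\left(w{\left(462 \right)} + R\right) + \left(- \frac{30248}{-133576} + \frac{52487}{-84115}\right) = \left(\frac{1}{426} - 263933\right) + \left(- \frac{30248}{-133576} + \frac{52487}{-84115}\right) = - \frac{112435457}{426} + \left(\left(-30248\right) \left(- \frac{1}{133576}\right) + 52487 \left(- \frac{1}{84115}\right)\right) = - \frac{112435457}{426} + \left(\frac{3781}{16697} - \frac{52487}{84115}\right) = - \frac{112435457}{426} - \frac{558336624}{1404468155} = - \frac{157912256700773659}{598303434030}$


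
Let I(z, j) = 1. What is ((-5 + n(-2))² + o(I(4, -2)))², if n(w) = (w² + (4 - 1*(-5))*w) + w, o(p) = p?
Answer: 195364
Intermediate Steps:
n(w) = w² + 10*w (n(w) = (w² + (4 + 5)*w) + w = (w² + 9*w) + w = w² + 10*w)
((-5 + n(-2))² + o(I(4, -2)))² = ((-5 - 2*(10 - 2))² + 1)² = ((-5 - 2*8)² + 1)² = ((-5 - 16)² + 1)² = ((-21)² + 1)² = (441 + 1)² = 442² = 195364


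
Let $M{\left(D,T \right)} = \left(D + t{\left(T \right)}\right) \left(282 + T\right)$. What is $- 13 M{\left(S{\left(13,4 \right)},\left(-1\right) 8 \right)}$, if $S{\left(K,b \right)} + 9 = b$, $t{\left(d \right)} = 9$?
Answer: $-14248$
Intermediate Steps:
$S{\left(K,b \right)} = -9 + b$
$M{\left(D,T \right)} = \left(9 + D\right) \left(282 + T\right)$ ($M{\left(D,T \right)} = \left(D + 9\right) \left(282 + T\right) = \left(9 + D\right) \left(282 + T\right)$)
$- 13 M{\left(S{\left(13,4 \right)},\left(-1\right) 8 \right)} = - 13 \left(2538 + 9 \left(\left(-1\right) 8\right) + 282 \left(-9 + 4\right) + \left(-9 + 4\right) \left(\left(-1\right) 8\right)\right) = - 13 \left(2538 + 9 \left(-8\right) + 282 \left(-5\right) - -40\right) = - 13 \left(2538 - 72 - 1410 + 40\right) = \left(-13\right) 1096 = -14248$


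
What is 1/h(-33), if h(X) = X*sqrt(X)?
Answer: I*sqrt(33)/1089 ≈ 0.0052751*I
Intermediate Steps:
h(X) = X**(3/2)
1/h(-33) = 1/((-33)**(3/2)) = 1/(-33*I*sqrt(33)) = I*sqrt(33)/1089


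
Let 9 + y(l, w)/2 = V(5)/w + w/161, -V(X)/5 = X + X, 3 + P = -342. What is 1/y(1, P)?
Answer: -483/10624 ≈ -0.045463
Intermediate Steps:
P = -345 (P = -3 - 342 = -345)
V(X) = -10*X (V(X) = -5*(X + X) = -10*X)
y(l, w) = -18 - 100/w + 2*w/161 (y(l, w) = -18 + 2*((-10*5)/w + w/161) = -18 + 2*(-50/w + w*(1/161)) = -18 + 2*(-50/w + w/161) = -18 + (-100/w + 2*w/161) = -18 - 100/w + 2*w/161)
1/y(1, P) = 1/(-18 - 100/(-345) + (2/161)*(-345)) = 1/(-18 - 100*(-1/345) - 30/7) = 1/(-18 + 20/69 - 30/7) = 1/(-10624/483) = -483/10624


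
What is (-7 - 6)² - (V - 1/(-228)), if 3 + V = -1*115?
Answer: 65435/228 ≈ 287.00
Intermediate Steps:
V = -118 (V = -3 - 1*115 = -3 - 115 = -118)
(-7 - 6)² - (V - 1/(-228)) = (-7 - 6)² - (-118 - 1/(-228)) = (-13)² - (-118 - 1*(-1/228)) = 169 - (-118 + 1/228) = 169 - 1*(-26903/228) = 169 + 26903/228 = 65435/228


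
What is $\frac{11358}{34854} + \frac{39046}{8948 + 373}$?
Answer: $\frac{244462867}{54145689} \approx 4.5149$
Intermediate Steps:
$\frac{11358}{34854} + \frac{39046}{8948 + 373} = 11358 \cdot \frac{1}{34854} + \frac{39046}{9321} = \frac{1893}{5809} + 39046 \cdot \frac{1}{9321} = \frac{1893}{5809} + \frac{39046}{9321} = \frac{244462867}{54145689}$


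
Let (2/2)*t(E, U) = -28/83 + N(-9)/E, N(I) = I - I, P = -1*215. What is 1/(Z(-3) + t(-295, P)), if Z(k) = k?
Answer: -83/277 ≈ -0.29964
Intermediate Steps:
P = -215
N(I) = 0
t(E, U) = -28/83 (t(E, U) = -28/83 + 0/E = -28*1/83 + 0 = -28/83 + 0 = -28/83)
1/(Z(-3) + t(-295, P)) = 1/(-3 - 28/83) = 1/(-277/83) = -83/277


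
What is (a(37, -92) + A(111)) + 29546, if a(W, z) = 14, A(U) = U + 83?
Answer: 29754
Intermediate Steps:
A(U) = 83 + U
(a(37, -92) + A(111)) + 29546 = (14 + (83 + 111)) + 29546 = (14 + 194) + 29546 = 208 + 29546 = 29754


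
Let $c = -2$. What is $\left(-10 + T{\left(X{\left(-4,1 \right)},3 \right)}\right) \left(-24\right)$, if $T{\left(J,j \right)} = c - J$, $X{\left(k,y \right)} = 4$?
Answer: $384$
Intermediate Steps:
$T{\left(J,j \right)} = -2 - J$
$\left(-10 + T{\left(X{\left(-4,1 \right)},3 \right)}\right) \left(-24\right) = \left(-10 - 6\right) \left(-24\right) = \left(-16\right) \left(-24\right) = 384$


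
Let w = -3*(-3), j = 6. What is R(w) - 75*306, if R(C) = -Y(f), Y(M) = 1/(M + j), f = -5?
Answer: -22951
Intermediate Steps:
Y(M) = 1/(6 + M) (Y(M) = 1/(M + 6) = 1/(6 + M))
w = 9
R(C) = -1 (R(C) = -1/(6 - 5) = -1/1 = -1*1 = -1)
R(w) - 75*306 = -1 - 75*306 = -1 - 22950 = -22951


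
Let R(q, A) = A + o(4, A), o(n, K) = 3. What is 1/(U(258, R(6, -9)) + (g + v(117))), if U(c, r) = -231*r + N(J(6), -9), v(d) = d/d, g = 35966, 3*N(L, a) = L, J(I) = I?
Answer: 1/37355 ≈ 2.6770e-5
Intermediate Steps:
N(L, a) = L/3
R(q, A) = 3 + A (R(q, A) = A + 3 = 3 + A)
v(d) = 1
U(c, r) = 2 - 231*r (U(c, r) = -231*r + (1/3)*6 = -231*r + 2 = 2 - 231*r)
1/(U(258, R(6, -9)) + (g + v(117))) = 1/((2 - 231*(3 - 9)) + (35966 + 1)) = 1/((2 - 231*(-6)) + 35967) = 1/((2 + 1386) + 35967) = 1/(1388 + 35967) = 1/37355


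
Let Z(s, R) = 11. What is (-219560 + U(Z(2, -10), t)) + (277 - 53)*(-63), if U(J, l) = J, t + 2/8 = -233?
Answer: -233661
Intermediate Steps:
t = -933/4 (t = -¼ - 233 = -933/4 ≈ -233.25)
(-219560 + U(Z(2, -10), t)) + (277 - 53)*(-63) = (-219560 + 11) + (277 - 53)*(-63) = -219549 + 224*(-63) = -219549 - 14112 = -233661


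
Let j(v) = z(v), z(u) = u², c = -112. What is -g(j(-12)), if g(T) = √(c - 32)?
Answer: -12*I ≈ -12.0*I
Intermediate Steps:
j(v) = v²
g(T) = 12*I (g(T) = √(-112 - 32) = √(-144) = 12*I)
-g(j(-12)) = -12*I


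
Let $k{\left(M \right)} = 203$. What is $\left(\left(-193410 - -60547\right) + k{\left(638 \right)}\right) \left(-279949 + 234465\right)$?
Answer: $6033907440$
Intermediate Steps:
$\left(\left(-193410 - -60547\right) + k{\left(638 \right)}\right) \left(-279949 + 234465\right) = \left(\left(-193410 - -60547\right) + 203\right) \left(-279949 + 234465\right) = \left(\left(-193410 + 60547\right) + 203\right) \left(-45484\right) = \left(-132863 + 203\right) \left(-45484\right) = \left(-132660\right) \left(-45484\right) = 6033907440$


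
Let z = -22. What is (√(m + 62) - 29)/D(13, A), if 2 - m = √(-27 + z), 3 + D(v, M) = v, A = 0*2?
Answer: -29/10 + √(64 - 7*I)/10 ≈ -2.0988 - 0.043685*I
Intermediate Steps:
A = 0
D(v, M) = -3 + v
m = 2 - 7*I (m = 2 - √(-27 - 22) = 2 - √(-49) = 2 - 7*I ≈ 2.0 - 7.0*I)
(√(m + 62) - 29)/D(13, A) = (√((2 - 7*I) + 62) - 29)/(-3 + 13) = (√(64 - 7*I) - 29)/10 = (-29 + √(64 - 7*I))*(⅒) = -29/10 + √(64 - 7*I)/10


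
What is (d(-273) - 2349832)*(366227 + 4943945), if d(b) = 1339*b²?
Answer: 517447050143828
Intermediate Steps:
(d(-273) - 2349832)*(366227 + 4943945) = (1339*(-273)² - 2349832)*(366227 + 4943945) = (1339*74529 - 2349832)*5310172 = (99794331 - 2349832)*5310172 = 97444499*5310172 = 517447050143828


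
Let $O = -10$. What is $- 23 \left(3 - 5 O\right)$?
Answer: $-1219$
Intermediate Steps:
$- 23 \left(3 - 5 O\right) = - 23 \left(3 - -50\right) = - 23 \left(3 + 50\right) = \left(-23\right) 53 = -1219$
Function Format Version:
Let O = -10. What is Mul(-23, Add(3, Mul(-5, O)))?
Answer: -1219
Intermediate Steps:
Mul(-23, Add(3, Mul(-5, O))) = Mul(-23, Add(3, Mul(-5, -10))) = Mul(-23, Add(3, 50)) = Mul(-23, 53) = -1219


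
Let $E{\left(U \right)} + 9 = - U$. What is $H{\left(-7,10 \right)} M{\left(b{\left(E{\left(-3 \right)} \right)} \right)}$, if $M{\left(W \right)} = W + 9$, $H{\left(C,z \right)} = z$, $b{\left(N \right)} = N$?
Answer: $30$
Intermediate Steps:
$E{\left(U \right)} = -9 - U$
$M{\left(W \right)} = 9 + W$
$H{\left(-7,10 \right)} M{\left(b{\left(E{\left(-3 \right)} \right)} \right)} = 10 \left(9 - 6\right) = 10 \cdot 3 = 30$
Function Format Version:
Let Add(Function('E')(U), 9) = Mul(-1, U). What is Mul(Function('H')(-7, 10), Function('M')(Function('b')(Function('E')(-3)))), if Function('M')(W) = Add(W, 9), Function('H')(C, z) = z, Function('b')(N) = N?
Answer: 30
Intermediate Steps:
Function('E')(U) = Add(-9, Mul(-1, U))
Function('M')(W) = Add(9, W)
Mul(Function('H')(-7, 10), Function('M')(Function('b')(Function('E')(-3)))) = Mul(10, Add(9, Add(-9, Mul(-1, -3)))) = Mul(10, Add(9, Add(-9, 3))) = Mul(10, Add(9, -6)) = Mul(10, 3) = 30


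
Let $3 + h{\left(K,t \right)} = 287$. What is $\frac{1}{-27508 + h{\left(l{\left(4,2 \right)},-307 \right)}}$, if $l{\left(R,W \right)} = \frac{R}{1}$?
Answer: $- \frac{1}{27224} \approx -3.6732 \cdot 10^{-5}$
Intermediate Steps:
$l{\left(R,W \right)} = R$ ($l{\left(R,W \right)} = R 1 = R$)
$h{\left(K,t \right)} = 284$ ($h{\left(K,t \right)} = -3 + 287 = 284$)
$\frac{1}{-27508 + h{\left(l{\left(4,2 \right)},-307 \right)}} = \frac{1}{-27508 + 284} = \frac{1}{-27224} = - \frac{1}{27224}$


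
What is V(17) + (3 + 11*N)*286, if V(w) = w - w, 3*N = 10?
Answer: 34034/3 ≈ 11345.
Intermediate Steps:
N = 10/3 (N = (1/3)*10 = 10/3 ≈ 3.3333)
V(w) = 0
V(17) + (3 + 11*N)*286 = 0 + (3 + 11*(10/3))*286 = 0 + (3 + 110/3)*286 = 0 + (119/3)*286 = 0 + 34034/3 = 34034/3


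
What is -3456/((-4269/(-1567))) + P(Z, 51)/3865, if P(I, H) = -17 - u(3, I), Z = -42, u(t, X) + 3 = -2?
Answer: -6977053236/5499895 ≈ -1268.6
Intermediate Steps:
u(t, X) = -5 (u(t, X) = -3 - 2 = -5)
P(I, H) = -12 (P(I, H) = -17 - 1*(-5) = -17 + 5 = -12)
-3456/((-4269/(-1567))) + P(Z, 51)/3865 = -3456/((-4269/(-1567))) - 12/3865 = -3456/((-4269*(-1/1567))) - 12*1/3865 = -3456/4269/1567 - 12/3865 = -3456*1567/4269 - 12/3865 = -1805184/1423 - 12/3865 = -6977053236/5499895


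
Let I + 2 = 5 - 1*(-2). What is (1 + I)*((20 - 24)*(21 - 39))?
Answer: 432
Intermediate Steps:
I = 5 (I = -2 + (5 - 1*(-2)) = -2 + (5 + 2) = -2 + 7 = 5)
(1 + I)*((20 - 24)*(21 - 39)) = (1 + 5)*((20 - 24)*(21 - 39)) = 6*(-4*(-18)) = 6*72 = 432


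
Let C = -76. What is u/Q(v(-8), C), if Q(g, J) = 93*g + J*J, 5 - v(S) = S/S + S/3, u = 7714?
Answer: 3857/3198 ≈ 1.2061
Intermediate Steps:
v(S) = 4 - S/3 (v(S) = 5 - (S/S + S/3) = 5 - (1 + S*(⅓)) = 5 - (1 + S/3) = 5 + (-1 - S/3) = 4 - S/3)
Q(g, J) = J² + 93*g (Q(g, J) = 93*g + J² = J² + 93*g)
u/Q(v(-8), C) = 7714/((-76)² + 93*(4 - ⅓*(-8))) = 7714/(5776 + 93*(4 + 8/3)) = 7714/(5776 + 93*(20/3)) = 7714/(5776 + 620) = 7714/6396 = 7714*(1/6396) = 3857/3198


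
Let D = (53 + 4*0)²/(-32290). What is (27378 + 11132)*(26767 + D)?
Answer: 3328433244471/3229 ≈ 1.0308e+9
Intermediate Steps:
D = -2809/32290 (D = (53 + 0)²*(-1/32290) = 53²*(-1/32290) = 2809*(-1/32290) = -2809/32290 ≈ -0.086993)
(27378 + 11132)*(26767 + D) = (27378 + 11132)*(26767 - 2809/32290) = 38510*(864303621/32290) = 3328433244471/3229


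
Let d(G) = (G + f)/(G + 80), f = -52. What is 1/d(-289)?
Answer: 19/31 ≈ 0.61290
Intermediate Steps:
d(G) = (-52 + G)/(80 + G) (d(G) = (G - 52)/(G + 80) = (-52 + G)/(80 + G))
1/d(-289) = 1/((-52 - 289)/(80 - 289)) = 1/(-341/(-209)) = 1/(-1/209*(-341)) = 1/(31/19) = 19/31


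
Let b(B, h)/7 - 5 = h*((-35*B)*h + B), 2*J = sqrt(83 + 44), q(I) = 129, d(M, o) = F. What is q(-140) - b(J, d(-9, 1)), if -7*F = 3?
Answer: 94 + 24*sqrt(127) ≈ 364.47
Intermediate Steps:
F = -3/7 (F = -1/7*3 = -3/7 ≈ -0.42857)
d(M, o) = -3/7
J = sqrt(127)/2 (J = sqrt(83 + 44)/2 = sqrt(127)/2 ≈ 5.6347)
b(B, h) = 35 + 7*h*(B - 35*B*h) (b(B, h) = 35 + 7*(h*((-35*B)*h + B)) = 35 + 7*(h*(-35*B*h + B)) = 35 + 7*(h*(B - 35*B*h)) = 35 + 7*h*(B - 35*B*h))
q(-140) - b(J, d(-9, 1)) = 129 - (35 - 245*sqrt(127)/2*(-3/7)**2 + 7*(sqrt(127)/2)*(-3/7)) = 129 - (35 - 245*sqrt(127)/2*9/49 - 3*sqrt(127)/2) = 129 - (35 - 45*sqrt(127)/2 - 3*sqrt(127)/2) = 129 - (35 - 24*sqrt(127)) = 129 + (-35 + 24*sqrt(127)) = 94 + 24*sqrt(127)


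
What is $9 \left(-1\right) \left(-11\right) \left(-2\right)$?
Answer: $-198$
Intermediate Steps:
$9 \left(-1\right) \left(-11\right) \left(-2\right) = \left(-9\right) \left(-11\right) \left(-2\right) = 99 \left(-2\right) = -198$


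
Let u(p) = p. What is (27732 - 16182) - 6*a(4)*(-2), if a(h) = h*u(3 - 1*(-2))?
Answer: 11790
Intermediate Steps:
a(h) = 5*h (a(h) = h*(3 - 1*(-2)) = h*(3 + 2) = h*5 = 5*h)
(27732 - 16182) - 6*a(4)*(-2) = (27732 - 16182) - 30*4*(-2) = 11550 - 6*20*(-2) = 11550 - 120*(-2) = 11550 + 240 = 11790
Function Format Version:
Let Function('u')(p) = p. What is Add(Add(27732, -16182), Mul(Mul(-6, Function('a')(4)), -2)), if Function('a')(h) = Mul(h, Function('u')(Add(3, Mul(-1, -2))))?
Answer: 11790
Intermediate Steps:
Function('a')(h) = Mul(5, h) (Function('a')(h) = Mul(h, Add(3, Mul(-1, -2))) = Mul(h, Add(3, 2)) = Mul(h, 5) = Mul(5, h))
Add(Add(27732, -16182), Mul(Mul(-6, Function('a')(4)), -2)) = Add(Add(27732, -16182), Mul(Mul(-6, Mul(5, 4)), -2)) = Add(11550, Mul(Mul(-6, 20), -2)) = Add(11550, Mul(-120, -2)) = Add(11550, 240) = 11790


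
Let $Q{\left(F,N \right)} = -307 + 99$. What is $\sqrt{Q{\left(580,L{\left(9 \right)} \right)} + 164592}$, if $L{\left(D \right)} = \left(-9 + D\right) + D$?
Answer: $4 \sqrt{10274} \approx 405.44$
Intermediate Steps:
$L{\left(D \right)} = -9 + 2 D$
$Q{\left(F,N \right)} = -208$
$\sqrt{Q{\left(580,L{\left(9 \right)} \right)} + 164592} = \sqrt{-208 + 164592} = \sqrt{164384} = 4 \sqrt{10274}$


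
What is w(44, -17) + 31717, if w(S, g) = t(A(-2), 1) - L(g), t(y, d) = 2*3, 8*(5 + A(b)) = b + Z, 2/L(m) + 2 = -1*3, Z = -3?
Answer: 158617/5 ≈ 31723.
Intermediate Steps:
L(m) = -⅖ (L(m) = 2/(-2 - 1*3) = 2/(-2 - 3) = 2/(-5) = 2*(-⅕) = -⅖)
A(b) = -43/8 + b/8 (A(b) = -5 + (b - 3)/8 = -5 + (-3 + b)/8 = -5 + (-3/8 + b/8) = -43/8 + b/8)
t(y, d) = 6
w(S, g) = 32/5 (w(S, g) = 6 - 1*(-⅖) = 6 + ⅖ = 32/5)
w(44, -17) + 31717 = 32/5 + 31717 = 158617/5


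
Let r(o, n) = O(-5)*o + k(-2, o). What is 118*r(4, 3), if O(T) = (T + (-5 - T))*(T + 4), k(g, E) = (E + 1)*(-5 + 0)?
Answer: -590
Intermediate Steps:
k(g, E) = -5 - 5*E (k(g, E) = (1 + E)*(-5) = -5 - 5*E)
O(T) = -20 - 5*T (O(T) = -5*(4 + T) = -20 - 5*T)
r(o, n) = -5 (r(o, n) = (-20 - 5*(-5))*o + (-5 - 5*o) = (-20 + 25)*o + (-5 - 5*o) = 5*o + (-5 - 5*o) = -5)
118*r(4, 3) = 118*(-5) = -590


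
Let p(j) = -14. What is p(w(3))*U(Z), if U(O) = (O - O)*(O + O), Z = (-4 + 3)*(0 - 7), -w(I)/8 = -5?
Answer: 0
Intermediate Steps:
w(I) = 40 (w(I) = -8*(-5) = 40)
Z = 7 (Z = -1*(-7) = 7)
U(O) = 0 (U(O) = 0*(2*O) = 0)
p(w(3))*U(Z) = -14*0 = 0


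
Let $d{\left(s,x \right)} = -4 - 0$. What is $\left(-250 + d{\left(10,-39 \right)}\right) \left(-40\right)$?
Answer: $10160$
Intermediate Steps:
$d{\left(s,x \right)} = -4$ ($d{\left(s,x \right)} = -4 + 0 = -4$)
$\left(-250 + d{\left(10,-39 \right)}\right) \left(-40\right) = \left(-250 - 4\right) \left(-40\right) = \left(-254\right) \left(-40\right) = 10160$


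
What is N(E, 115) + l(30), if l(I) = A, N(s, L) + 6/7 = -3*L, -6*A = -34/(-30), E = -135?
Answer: -218009/630 ≈ -346.05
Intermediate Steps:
A = -17/90 (A = -(-17)/(3*(-30)) = -(-17)*(-1)/(3*30) = -⅙*17/15 = -17/90 ≈ -0.18889)
N(s, L) = -6/7 - 3*L
l(I) = -17/90
N(E, 115) + l(30) = (-6/7 - 3*115) - 17/90 = (-6/7 - 345) - 17/90 = -2421/7 - 17/90 = -218009/630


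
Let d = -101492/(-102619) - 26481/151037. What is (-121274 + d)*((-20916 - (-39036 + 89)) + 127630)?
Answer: -273791023005378083577/15499265903 ≈ -1.7665e+10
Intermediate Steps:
d = 12611593465/15499265903 (d = -101492*(-1/102619) - 26481*1/151037 = 101492/102619 - 26481/151037 = 12611593465/15499265903 ≈ 0.81369)
(-121274 + d)*((-20916 - (-39036 + 89)) + 127630) = (-121274 + 12611593465/15499265903)*((-20916 - (-39036 + 89)) + 127630) = -1879645361526957*((-20916 - 1*(-38947)) + 127630)/15499265903 = -1879645361526957*((-20916 + 38947) + 127630)/15499265903 = -1879645361526957*(18031 + 127630)/15499265903 = -1879645361526957/15499265903*145661 = -273791023005378083577/15499265903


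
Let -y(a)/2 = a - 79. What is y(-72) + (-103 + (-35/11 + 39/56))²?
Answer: 4336866153/379456 ≈ 11429.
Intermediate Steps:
y(a) = 158 - 2*a (y(a) = -2*(a - 79) = -2*(-79 + a) = 158 - 2*a)
y(-72) + (-103 + (-35/11 + 39/56))² = (158 - 2*(-72)) + (-103 + (-35/11 + 39/56))² = (158 + 144) + (-103 + (-35*1/11 + 39*(1/56)))² = 302 + (-103 + (-35/11 + 39/56))² = 302 + (-103 - 1531/616)² = 302 + (-64979/616)² = 302 + 4222270441/379456 = 4336866153/379456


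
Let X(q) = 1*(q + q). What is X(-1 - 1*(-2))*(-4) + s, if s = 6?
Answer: -2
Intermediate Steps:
X(q) = 2*q (X(q) = 1*(2*q) = 2*q)
X(-1 - 1*(-2))*(-4) + s = (2*(-1 - 1*(-2)))*(-4) + 6 = (2*(-1 + 2))*(-4) + 6 = (2*1)*(-4) + 6 = 2*(-4) + 6 = -8 + 6 = -2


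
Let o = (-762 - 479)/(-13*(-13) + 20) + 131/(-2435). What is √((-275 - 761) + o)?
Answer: I*√24536072994090/153405 ≈ 32.29*I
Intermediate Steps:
o = -3046594/460215 (o = -1241/(169 + 20) + 131*(-1/2435) = -1241/189 - 131/2435 = -3046594/460215 ≈ -6.6199)
√((-275 - 761) + o) = √((-275 - 761) - 3046594/460215) = √(-1036 - 3046594/460215) = √(-479829334/460215) = I*√24536072994090/153405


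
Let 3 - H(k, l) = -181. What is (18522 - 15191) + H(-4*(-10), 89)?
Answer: 3515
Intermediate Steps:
H(k, l) = 184 (H(k, l) = 3 - 1*(-181) = 3 + 181 = 184)
(18522 - 15191) + H(-4*(-10), 89) = (18522 - 15191) + 184 = 3331 + 184 = 3515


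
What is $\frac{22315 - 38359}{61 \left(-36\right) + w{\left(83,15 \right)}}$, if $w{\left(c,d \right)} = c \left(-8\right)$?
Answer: $\frac{4011}{715} \approx 5.6098$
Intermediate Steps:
$w{\left(c,d \right)} = - 8 c$
$\frac{22315 - 38359}{61 \left(-36\right) + w{\left(83,15 \right)}} = \frac{22315 - 38359}{61 \left(-36\right) - 664} = - \frac{16044}{-2196 - 664} = - \frac{16044}{-2860} = \left(-16044\right) \left(- \frac{1}{2860}\right) = \frac{4011}{715}$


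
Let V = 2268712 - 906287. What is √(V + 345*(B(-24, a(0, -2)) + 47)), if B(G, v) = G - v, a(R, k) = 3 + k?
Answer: 41*√815 ≈ 1170.5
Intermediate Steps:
V = 1362425
√(V + 345*(B(-24, a(0, -2)) + 47)) = √(1362425 + 345*((-24 - (3 - 2)) + 47)) = √(1362425 + 345*((-24 - 1*1) + 47)) = √(1362425 + 345*((-24 - 1) + 47)) = √(1362425 + 345*(-25 + 47)) = √(1362425 + 345*22) = √(1362425 + 7590) = √1370015 = 41*√815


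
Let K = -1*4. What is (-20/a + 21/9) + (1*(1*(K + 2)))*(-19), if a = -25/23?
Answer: 881/15 ≈ 58.733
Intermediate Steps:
a = -25/23 (a = -25*1/23 = -25/23 ≈ -1.0870)
K = -4
(-20/a + 21/9) + (1*(1*(K + 2)))*(-19) = (-20/(-25/23) + 21/9) + (1*(1*(-4 + 2)))*(-19) = (-20*(-23/25) + 21*(⅑)) + (1*(1*(-2)))*(-19) = (92/5 + 7/3) + (1*(-2))*(-19) = 311/15 - 2*(-19) = 311/15 + 38 = 881/15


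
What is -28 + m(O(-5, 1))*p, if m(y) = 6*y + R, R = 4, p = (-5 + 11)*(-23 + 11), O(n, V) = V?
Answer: -748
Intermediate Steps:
p = -72 (p = 6*(-12) = -72)
m(y) = 4 + 6*y (m(y) = 6*y + 4 = 4 + 6*y)
-28 + m(O(-5, 1))*p = -28 + (4 + 6*1)*(-72) = -28 + (4 + 6)*(-72) = -28 + 10*(-72) = -28 - 720 = -748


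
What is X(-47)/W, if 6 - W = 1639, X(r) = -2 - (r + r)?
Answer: -4/71 ≈ -0.056338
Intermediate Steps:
X(r) = -2 - 2*r
W = -1633 (W = 6 - 1*1639 = 6 - 1639 = -1633)
X(-47)/W = (-2 - 2*(-47))/(-1633) = (-2 + 94)*(-1/1633) = 92*(-1/1633) = -4/71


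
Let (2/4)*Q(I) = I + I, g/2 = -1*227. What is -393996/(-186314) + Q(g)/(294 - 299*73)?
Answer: 4411131046/2005949681 ≈ 2.1990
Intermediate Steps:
g = -454 (g = 2*(-1*227) = 2*(-227) = -454)
Q(I) = 4*I (Q(I) = 2*(I + I) = 2*(2*I) = 4*I)
-393996/(-186314) + Q(g)/(294 - 299*73) = -393996/(-186314) + (4*(-454))/(294 - 299*73) = -393996*(-1/186314) - 1816/(294 - 21827) = 196998/93157 - 1816/(-21533) = 196998/93157 - 1816*(-1/21533) = 196998/93157 + 1816/21533 = 4411131046/2005949681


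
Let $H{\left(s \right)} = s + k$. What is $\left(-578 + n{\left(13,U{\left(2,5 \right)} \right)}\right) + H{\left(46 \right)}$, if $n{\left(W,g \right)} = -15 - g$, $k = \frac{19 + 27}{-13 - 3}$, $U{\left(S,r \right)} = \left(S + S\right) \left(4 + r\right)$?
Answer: $- \frac{4687}{8} \approx -585.88$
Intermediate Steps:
$U{\left(S,r \right)} = 2 S \left(4 + r\right)$
$k = - \frac{23}{8}$ ($k = \frac{46}{-16} = 46 \left(- \frac{1}{16}\right) = - \frac{23}{8} \approx -2.875$)
$H{\left(s \right)} = - \frac{23}{8} + s$ ($H{\left(s \right)} = s - \frac{23}{8} = - \frac{23}{8} + s$)
$\left(-578 + n{\left(13,U{\left(2,5 \right)} \right)}\right) + H{\left(46 \right)} = \left(-578 - \left(15 + 2 \cdot 2 \left(4 + 5\right)\right)\right) + \left(- \frac{23}{8} + 46\right) = \left(-578 - \left(15 + 2 \cdot 2 \cdot 9\right)\right) + \frac{345}{8} = \left(-578 - 51\right) + \frac{345}{8} = -629 + \frac{345}{8} = - \frac{4687}{8}$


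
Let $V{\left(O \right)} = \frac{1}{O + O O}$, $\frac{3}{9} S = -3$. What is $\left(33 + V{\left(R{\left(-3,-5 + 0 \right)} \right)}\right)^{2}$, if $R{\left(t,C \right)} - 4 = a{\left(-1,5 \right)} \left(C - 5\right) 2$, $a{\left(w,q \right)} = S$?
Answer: $\frac{1261850069041}{1158721600} \approx 1089.0$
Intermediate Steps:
$S = -9$ ($S = 3 \left(-3\right) = -9$)
$a{\left(w,q \right)} = -9$
$R{\left(t,C \right)} = 94 - 18 C$ ($R{\left(t,C \right)} = 4 + - 9 \left(C - 5\right) 2 = 4 + - 9 \left(-5 + C\right) 2 = 4 + \left(45 - 9 C\right) 2 = 4 - \left(-90 + 18 C\right) = 94 - 18 C$)
$V{\left(O \right)} = \frac{1}{O + O^{2}}$
$\left(33 + V{\left(R{\left(-3,-5 + 0 \right)} \right)}\right)^{2} = \left(33 + \frac{1}{\left(94 - 18 \left(-5 + 0\right)\right) \left(1 + \left(94 - 18 \left(-5 + 0\right)\right)\right)}\right)^{2} = \left(33 + \frac{1}{\left(94 - -90\right) \left(1 + \left(94 - -90\right)\right)}\right)^{2} = \left(33 + \frac{1}{\left(94 + 90\right) \left(1 + \left(94 + 90\right)\right)}\right)^{2} = \left(33 + \frac{1}{184 \left(1 + 184\right)}\right)^{2} = \left(33 + \frac{1}{184 \cdot 185}\right)^{2} = \left(33 + \frac{1}{184} \cdot \frac{1}{185}\right)^{2} = \left(33 + \frac{1}{34040}\right)^{2} = \left(\frac{1123321}{34040}\right)^{2} = \frac{1261850069041}{1158721600}$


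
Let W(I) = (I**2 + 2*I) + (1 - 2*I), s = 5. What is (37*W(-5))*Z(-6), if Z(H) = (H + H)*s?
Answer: -57720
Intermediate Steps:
Z(H) = 10*H (Z(H) = (H + H)*5 = (2*H)*5 = 10*H)
W(I) = 1 + I**2
(37*W(-5))*Z(-6) = (37*(1 + (-5)**2))*(10*(-6)) = (37*(1 + 25))*(-60) = (37*26)*(-60) = 962*(-60) = -57720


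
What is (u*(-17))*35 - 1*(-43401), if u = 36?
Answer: 21981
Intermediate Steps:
(u*(-17))*35 - 1*(-43401) = (36*(-17))*35 - 1*(-43401) = -612*35 + 43401 = -21420 + 43401 = 21981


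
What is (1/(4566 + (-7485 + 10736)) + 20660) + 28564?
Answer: 384784009/7817 ≈ 49224.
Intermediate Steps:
(1/(4566 + (-7485 + 10736)) + 20660) + 28564 = (1/(4566 + 3251) + 20660) + 28564 = (1/7817 + 20660) + 28564 = 161499221/7817 + 28564 = 384784009/7817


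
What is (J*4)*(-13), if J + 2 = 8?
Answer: -312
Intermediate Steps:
J = 6 (J = -2 + 8 = 6)
(J*4)*(-13) = (6*4)*(-13) = 24*(-13) = -312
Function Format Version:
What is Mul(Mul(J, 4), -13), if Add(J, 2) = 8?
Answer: -312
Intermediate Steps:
J = 6 (J = Add(-2, 8) = 6)
Mul(Mul(J, 4), -13) = Mul(Mul(6, 4), -13) = Mul(24, -13) = -312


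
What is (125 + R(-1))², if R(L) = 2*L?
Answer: 15129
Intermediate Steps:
(125 + R(-1))² = (125 + 2*(-1))² = (125 - 2)² = 123² = 15129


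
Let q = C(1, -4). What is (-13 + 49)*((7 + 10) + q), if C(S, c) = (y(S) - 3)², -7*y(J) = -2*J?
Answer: 42984/49 ≈ 877.22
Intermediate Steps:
y(J) = 2*J/7 (y(J) = -(-2)*J/7 = 2*J/7)
C(S, c) = (-3 + 2*S/7)² (C(S, c) = (2*S/7 - 3)² = (-3 + 2*S/7)²)
q = 361/49 (q = (-21 + 2*1)²/49 = (-21 + 2)²/49 = (1/49)*(-19)² = (1/49)*361 = 361/49 ≈ 7.3673)
(-13 + 49)*((7 + 10) + q) = (-13 + 49)*((7 + 10) + 361/49) = 36*(17 + 361/49) = 36*(1194/49) = 42984/49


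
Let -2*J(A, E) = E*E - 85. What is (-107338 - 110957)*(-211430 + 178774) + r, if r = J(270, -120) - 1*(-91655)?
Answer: 14257452035/2 ≈ 7.1287e+9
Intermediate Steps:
J(A, E) = 85/2 - E²/2 (J(A, E) = -(E*E - 85)/2 = -(E² - 85)/2 = -(-85 + E²)/2 = 85/2 - E²/2)
r = 168995/2 (r = (85/2 - ½*(-120)²) - 1*(-91655) = (85/2 - ½*14400) + 91655 = (85/2 - 7200) + 91655 = -14315/2 + 91655 = 168995/2 ≈ 84498.)
(-107338 - 110957)*(-211430 + 178774) + r = (-107338 - 110957)*(-211430 + 178774) + 168995/2 = -218295*(-32656) + 168995/2 = 7128641520 + 168995/2 = 14257452035/2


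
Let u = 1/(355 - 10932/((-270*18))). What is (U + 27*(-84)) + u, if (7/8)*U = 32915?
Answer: 35801685419/1012802 ≈ 35349.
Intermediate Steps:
U = 263320/7 (U = (8/7)*32915 = 263320/7 ≈ 37617.)
u = 405/144686 (u = 1/(355 - 10932/(-4860)) = 1/(355 - 10932*(-1/4860)) = 1/(355 + 911/405) = 1/(144686/405) = 405/144686 ≈ 0.0027992)
(U + 27*(-84)) + u = (263320/7 + 27*(-84)) + 405/144686 = (263320/7 - 2268) + 405/144686 = 247444/7 + 405/144686 = 35801685419/1012802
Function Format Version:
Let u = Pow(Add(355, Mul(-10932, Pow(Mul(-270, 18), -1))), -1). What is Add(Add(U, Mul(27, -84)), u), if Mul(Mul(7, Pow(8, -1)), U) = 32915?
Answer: Rational(35801685419, 1012802) ≈ 35349.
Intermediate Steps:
U = Rational(263320, 7) (U = Mul(Rational(8, 7), 32915) = Rational(263320, 7) ≈ 37617.)
u = Rational(405, 144686) (u = Pow(Add(355, Mul(-10932, Pow(-4860, -1))), -1) = Pow(Add(355, Mul(-10932, Rational(-1, 4860))), -1) = Pow(Add(355, Rational(911, 405)), -1) = Pow(Rational(144686, 405), -1) = Rational(405, 144686) ≈ 0.0027992)
Add(Add(U, Mul(27, -84)), u) = Add(Add(Rational(263320, 7), Mul(27, -84)), Rational(405, 144686)) = Add(Add(Rational(263320, 7), -2268), Rational(405, 144686)) = Add(Rational(247444, 7), Rational(405, 144686)) = Rational(35801685419, 1012802)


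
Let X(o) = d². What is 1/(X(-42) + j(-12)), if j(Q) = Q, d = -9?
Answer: 1/69 ≈ 0.014493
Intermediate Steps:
X(o) = 81 (X(o) = (-9)² = 81)
1/(X(-42) + j(-12)) = 1/(81 - 12) = 1/69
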